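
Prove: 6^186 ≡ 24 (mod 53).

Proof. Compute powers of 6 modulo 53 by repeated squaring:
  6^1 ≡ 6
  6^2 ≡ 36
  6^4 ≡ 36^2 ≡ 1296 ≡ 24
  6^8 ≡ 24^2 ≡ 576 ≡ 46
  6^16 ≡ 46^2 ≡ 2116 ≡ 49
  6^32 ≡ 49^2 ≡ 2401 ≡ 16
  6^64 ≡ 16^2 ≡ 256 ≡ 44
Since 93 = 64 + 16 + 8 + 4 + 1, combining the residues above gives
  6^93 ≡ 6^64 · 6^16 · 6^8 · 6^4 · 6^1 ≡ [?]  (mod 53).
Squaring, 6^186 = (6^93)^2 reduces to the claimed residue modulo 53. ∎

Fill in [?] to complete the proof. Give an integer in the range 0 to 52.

17

Multiply the listed residues: 44 · 49 · 46 · 24 · 6 = 2156 → 99176 → 2380224 → 14281344.
Reducing modulo 53: 14281344 = 269459·53 + 17, so 6^93 ≡ 17.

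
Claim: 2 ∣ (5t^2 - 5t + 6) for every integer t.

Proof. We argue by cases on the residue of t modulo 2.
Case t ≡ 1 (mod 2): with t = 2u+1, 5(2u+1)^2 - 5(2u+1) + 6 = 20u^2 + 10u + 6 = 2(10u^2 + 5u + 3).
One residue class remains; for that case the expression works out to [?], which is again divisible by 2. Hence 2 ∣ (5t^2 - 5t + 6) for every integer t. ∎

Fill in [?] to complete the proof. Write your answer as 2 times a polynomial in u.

Only t ≡ 0 (mod 2) is unaccounted for. Put t = 2u:
5(2u)^2 - 5(2u) + 6 expands to 20u^2 - 10u + 6,
and factoring out 2 leaves 2(10u^2 - 5u + 3).

2(10u^2 - 5u + 3)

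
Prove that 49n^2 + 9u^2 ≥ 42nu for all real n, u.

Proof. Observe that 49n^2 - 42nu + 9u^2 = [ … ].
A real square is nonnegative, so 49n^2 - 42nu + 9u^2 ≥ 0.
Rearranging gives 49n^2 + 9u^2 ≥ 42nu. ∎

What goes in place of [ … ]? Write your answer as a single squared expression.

(7n - 3u)^2

The leading and trailing coefficients are 7^2 and 3^2, and 42 = 2·7·3, so the trinomial is (7n - 3u)^2.
Hence 49n^2 - 42nu + 9u^2 ≥ 0.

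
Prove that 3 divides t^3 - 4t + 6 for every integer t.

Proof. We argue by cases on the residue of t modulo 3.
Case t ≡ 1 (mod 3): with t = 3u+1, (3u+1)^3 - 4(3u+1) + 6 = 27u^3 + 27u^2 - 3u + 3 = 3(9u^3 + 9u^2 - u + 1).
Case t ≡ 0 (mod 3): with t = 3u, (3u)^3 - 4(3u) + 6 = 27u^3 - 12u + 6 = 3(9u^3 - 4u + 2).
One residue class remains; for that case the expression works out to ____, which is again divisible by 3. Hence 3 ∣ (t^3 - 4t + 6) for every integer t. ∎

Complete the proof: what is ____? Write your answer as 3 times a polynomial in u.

3(9u^3 + 18u^2 + 8u + 2)

The residues treated are {1, 0}, so the missing case is t ≡ 2 (mod 3); write t = 3u+2.
Then (3u+2)^3 - 4(3u+2) + 6 = 27u^3 + 54u^2 + 24u + 6 = 3(9u^3 + 18u^2 + 8u + 2).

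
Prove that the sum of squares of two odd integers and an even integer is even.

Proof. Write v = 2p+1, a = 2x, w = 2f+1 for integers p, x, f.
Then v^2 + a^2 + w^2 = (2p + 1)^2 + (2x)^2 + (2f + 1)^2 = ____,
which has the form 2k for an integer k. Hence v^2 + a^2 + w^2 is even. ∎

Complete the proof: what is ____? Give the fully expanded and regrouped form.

2(2f^2 + 2f + 2p^2 + 2p + 2x^2 + 1)

Expanding: (2p + 1)^2 + (2x)^2 + (2f + 1)^2 = 4f^2 + 4f + 4p^2 + 4p + 4x^2 + 2.
Every term is even; pulling out the factor of 2 gives 2(2f^2 + 2f + 2p^2 + 2p + 2x^2 + 1).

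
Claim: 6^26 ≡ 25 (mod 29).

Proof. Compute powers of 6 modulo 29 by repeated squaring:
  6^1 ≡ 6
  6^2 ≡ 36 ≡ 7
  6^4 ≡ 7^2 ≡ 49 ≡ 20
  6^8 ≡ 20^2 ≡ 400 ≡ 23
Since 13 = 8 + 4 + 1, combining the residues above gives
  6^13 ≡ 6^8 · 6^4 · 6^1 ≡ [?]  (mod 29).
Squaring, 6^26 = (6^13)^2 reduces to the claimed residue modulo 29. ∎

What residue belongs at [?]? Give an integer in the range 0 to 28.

5

Multiply the listed residues: 23 · 20 · 6 = 460 → 2760.
Reducing modulo 29: 2760 = 95·29 + 5, so 6^13 ≡ 5.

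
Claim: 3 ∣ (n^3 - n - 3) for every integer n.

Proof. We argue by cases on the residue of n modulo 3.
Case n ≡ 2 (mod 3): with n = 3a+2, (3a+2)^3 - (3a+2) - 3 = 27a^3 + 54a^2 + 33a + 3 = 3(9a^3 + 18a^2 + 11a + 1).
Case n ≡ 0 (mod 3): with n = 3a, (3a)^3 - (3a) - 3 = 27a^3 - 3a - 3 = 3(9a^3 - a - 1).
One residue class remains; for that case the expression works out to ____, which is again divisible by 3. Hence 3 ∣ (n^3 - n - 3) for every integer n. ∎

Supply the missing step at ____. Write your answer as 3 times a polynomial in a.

3(9a^3 + 9a^2 + 2a - 1)

The residues treated are {2, 0}, so the missing case is n ≡ 1 (mod 3); write n = 3a+1.
Then (3a+1)^3 - (3a+1) - 3 = 27a^3 + 27a^2 + 6a - 3 = 3(9a^3 + 9a^2 + 2a - 1).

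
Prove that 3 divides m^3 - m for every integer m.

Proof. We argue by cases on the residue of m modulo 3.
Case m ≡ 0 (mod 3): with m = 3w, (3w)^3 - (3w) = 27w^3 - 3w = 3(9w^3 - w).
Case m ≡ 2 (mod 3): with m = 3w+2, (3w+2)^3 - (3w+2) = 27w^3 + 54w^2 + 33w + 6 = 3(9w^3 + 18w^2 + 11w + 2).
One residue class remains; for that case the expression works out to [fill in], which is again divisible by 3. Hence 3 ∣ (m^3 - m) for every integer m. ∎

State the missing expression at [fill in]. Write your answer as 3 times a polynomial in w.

3(9w^3 + 9w^2 + 2w)

The residues treated are {0, 2}, so the missing case is m ≡ 1 (mod 3); write m = 3w+1.
Then (3w+1)^3 - (3w+1) = 27w^3 + 27w^2 + 6w = 3(9w^3 + 9w^2 + 2w).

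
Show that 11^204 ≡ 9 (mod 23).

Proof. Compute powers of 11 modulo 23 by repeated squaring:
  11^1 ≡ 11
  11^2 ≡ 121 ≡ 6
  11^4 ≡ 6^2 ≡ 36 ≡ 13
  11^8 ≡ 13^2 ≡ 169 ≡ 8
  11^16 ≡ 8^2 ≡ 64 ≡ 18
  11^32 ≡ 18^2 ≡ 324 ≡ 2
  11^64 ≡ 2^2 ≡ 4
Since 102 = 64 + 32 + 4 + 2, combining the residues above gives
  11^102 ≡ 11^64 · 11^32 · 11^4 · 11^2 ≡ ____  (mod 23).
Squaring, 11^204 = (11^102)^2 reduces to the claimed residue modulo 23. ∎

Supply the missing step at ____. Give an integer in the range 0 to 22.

3

Multiply the listed residues: 4 · 2 · 13 · 6 = 8 → 104 → 624.
Reducing modulo 23: 624 = 27·23 + 3, so 11^102 ≡ 3.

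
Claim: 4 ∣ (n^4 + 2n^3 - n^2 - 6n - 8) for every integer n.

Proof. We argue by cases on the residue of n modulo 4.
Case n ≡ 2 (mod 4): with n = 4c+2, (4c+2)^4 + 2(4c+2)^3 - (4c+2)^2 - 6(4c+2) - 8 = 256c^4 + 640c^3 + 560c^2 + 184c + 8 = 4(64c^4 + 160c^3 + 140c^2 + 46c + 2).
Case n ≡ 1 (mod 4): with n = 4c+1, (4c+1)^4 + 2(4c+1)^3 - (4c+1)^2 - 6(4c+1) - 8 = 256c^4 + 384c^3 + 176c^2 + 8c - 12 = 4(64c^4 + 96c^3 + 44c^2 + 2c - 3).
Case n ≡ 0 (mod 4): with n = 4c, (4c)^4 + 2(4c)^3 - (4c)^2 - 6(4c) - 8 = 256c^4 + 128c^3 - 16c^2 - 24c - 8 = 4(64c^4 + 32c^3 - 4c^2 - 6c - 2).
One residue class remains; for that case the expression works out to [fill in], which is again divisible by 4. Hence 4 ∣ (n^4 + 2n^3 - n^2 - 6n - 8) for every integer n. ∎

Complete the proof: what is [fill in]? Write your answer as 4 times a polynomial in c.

Only n ≡ 3 (mod 4) is unaccounted for. Put n = 4c+3:
(4c+3)^4 + 2(4c+3)^3 - (4c+3)^2 - 6(4c+3) - 8 expands to 256c^4 + 896c^3 + 1136c^2 + 600c + 100,
and factoring out 4 leaves 4(64c^4 + 224c^3 + 284c^2 + 150c + 25).

4(64c^4 + 224c^3 + 284c^2 + 150c + 25)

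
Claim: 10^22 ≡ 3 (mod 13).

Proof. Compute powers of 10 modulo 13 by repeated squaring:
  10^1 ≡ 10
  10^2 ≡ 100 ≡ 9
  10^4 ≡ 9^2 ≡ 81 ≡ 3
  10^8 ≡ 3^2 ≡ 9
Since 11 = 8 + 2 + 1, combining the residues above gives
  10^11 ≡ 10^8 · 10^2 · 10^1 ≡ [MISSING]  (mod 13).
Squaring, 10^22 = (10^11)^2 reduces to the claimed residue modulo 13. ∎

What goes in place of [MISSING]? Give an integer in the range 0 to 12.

4

10^8 · 10^2 · 10^1 ≡ 9 · 9 · 10 = 810.
810 mod 13 = 4, so 10^11 ≡ 4 (mod 13).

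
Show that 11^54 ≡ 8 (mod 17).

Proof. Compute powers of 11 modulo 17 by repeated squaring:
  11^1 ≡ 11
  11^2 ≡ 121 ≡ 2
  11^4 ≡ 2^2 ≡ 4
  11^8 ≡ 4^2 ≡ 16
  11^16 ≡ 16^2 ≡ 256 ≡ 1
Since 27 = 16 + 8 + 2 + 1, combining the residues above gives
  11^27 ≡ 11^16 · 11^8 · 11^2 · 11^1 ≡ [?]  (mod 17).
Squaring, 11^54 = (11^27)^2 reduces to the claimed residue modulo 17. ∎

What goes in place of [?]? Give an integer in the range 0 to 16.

11^16 · 11^8 · 11^2 · 11^1 ≡ 1 · 16 · 2 · 11 = 352.
352 mod 17 = 12, so 11^27 ≡ 12 (mod 17).

12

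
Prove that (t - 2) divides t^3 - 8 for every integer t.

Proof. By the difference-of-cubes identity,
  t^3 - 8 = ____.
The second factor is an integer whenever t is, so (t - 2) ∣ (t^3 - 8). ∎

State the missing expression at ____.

(t - 2)(t^2 + 2t + 4)

a^3 - b^3 = (a - b)(a^2 + ab + b^2). With a = t, b = 2:
t^3 - 8 = (t - 2)(t^2 + 2t + 4).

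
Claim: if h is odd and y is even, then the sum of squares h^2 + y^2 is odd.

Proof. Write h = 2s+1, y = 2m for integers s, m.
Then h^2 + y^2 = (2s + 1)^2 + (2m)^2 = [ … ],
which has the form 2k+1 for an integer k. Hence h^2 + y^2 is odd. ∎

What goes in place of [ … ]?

2(2m^2 + 2s^2 + 2s) + 1

Expanding: (2s + 1)^2 + (2m)^2 = 4m^2 + 4s^2 + 4s + 1.
Every term except the constant is even, so this is 2(2m^2 + 2s^2 + 2s) + 1,
and 2m^2 + 2s^2 + 2s ∈ ℤ gives the required form.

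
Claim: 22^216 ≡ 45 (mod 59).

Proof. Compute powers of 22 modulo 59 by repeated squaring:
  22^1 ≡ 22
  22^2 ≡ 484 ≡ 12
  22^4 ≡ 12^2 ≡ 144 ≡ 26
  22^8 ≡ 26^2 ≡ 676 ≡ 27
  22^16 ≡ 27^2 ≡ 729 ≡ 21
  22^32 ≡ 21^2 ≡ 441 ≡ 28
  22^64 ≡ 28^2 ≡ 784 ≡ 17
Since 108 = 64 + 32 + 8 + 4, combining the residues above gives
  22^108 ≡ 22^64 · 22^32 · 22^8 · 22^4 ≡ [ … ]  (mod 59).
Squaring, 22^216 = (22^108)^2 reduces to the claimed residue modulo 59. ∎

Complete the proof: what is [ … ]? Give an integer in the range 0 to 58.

35

Multiply the listed residues: 17 · 28 · 27 · 26 = 476 → 12852 → 334152.
Reducing modulo 59: 334152 = 5663·59 + 35, so 22^108 ≡ 35.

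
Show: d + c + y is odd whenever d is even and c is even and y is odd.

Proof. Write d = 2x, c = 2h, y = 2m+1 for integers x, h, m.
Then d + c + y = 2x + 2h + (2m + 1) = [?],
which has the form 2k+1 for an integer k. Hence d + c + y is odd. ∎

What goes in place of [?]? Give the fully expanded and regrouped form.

2x + 2h + (2m + 1) = 2h + 2m + 2x + 1
= 2(h + m + x) + 1.
Since h + m + x is an integer, the sum is of the form 2k+1 for an integer k.

2(h + m + x) + 1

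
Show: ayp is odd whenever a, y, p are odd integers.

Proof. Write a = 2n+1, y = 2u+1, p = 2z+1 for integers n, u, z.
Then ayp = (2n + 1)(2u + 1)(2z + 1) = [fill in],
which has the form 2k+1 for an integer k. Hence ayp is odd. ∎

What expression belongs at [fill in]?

2(4nuz + 2nu + 2nz + n + 2uz + u + z) + 1

Expanding: (2n + 1)(2u + 1)(2z + 1) = 8nuz + 4nu + 4nz + 2n + 4uz + 2u + 2z + 1.
Every term except the constant is even, so this is 2(4nuz + 2nu + 2nz + n + 2uz + u + z) + 1,
and 4nuz + 2nu + 2nz + n + 2uz + u + z ∈ ℤ gives the required form.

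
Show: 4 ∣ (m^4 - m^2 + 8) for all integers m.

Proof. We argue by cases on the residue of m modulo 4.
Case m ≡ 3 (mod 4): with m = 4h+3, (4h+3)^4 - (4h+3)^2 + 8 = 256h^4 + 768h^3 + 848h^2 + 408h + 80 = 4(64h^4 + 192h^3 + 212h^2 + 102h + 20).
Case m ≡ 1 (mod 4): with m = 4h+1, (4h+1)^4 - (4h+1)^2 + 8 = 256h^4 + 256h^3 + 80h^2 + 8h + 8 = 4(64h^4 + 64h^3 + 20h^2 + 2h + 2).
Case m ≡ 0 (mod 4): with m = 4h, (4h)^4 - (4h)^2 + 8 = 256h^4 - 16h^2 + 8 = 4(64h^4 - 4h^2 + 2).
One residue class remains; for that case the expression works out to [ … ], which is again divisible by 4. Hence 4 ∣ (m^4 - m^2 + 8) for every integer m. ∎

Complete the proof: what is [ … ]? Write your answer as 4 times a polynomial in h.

The residues treated are {3, 1, 0}, so the missing case is m ≡ 2 (mod 4); write m = 4h+2.
Then (4h+2)^4 - (4h+2)^2 + 8 = 256h^4 + 512h^3 + 368h^2 + 112h + 20 = 4(64h^4 + 128h^3 + 92h^2 + 28h + 5).

4(64h^4 + 128h^3 + 92h^2 + 28h + 5)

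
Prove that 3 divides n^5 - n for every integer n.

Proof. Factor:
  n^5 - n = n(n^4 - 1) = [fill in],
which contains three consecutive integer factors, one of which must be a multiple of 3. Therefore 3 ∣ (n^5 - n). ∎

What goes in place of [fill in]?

n^4 - 1 = (n^2 - 1)(n^2 + 1), and n^2 - 1 = (n-1)(n+1).
So n(n^4 - 1) = (n - 1)n(n + 1)(n^2 + 1).

(n - 1)n(n + 1)(n^2 + 1)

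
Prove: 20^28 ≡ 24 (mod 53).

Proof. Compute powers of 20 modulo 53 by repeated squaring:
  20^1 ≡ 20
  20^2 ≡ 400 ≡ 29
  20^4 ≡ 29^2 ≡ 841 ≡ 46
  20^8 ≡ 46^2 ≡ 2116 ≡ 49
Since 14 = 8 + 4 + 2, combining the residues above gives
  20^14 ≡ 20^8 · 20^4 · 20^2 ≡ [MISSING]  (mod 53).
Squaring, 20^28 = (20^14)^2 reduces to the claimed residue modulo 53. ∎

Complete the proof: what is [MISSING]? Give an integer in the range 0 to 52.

20^8 · 20^4 · 20^2 ≡ 49 · 46 · 29 = 65366.
65366 mod 53 = 17, so 20^14 ≡ 17 (mod 53).

17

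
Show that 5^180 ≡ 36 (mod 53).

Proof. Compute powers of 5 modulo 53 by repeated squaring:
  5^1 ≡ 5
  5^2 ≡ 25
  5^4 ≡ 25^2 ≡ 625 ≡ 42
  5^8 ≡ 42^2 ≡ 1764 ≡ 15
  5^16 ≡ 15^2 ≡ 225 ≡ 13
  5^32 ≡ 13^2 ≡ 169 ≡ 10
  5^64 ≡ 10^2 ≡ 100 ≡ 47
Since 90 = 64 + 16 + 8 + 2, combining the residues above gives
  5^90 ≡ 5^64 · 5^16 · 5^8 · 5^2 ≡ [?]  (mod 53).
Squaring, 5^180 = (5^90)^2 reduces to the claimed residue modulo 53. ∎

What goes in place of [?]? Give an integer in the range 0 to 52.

6

Multiply the listed residues: 47 · 13 · 15 · 25 = 611 → 9165 → 229125.
Reducing modulo 53: 229125 = 4323·53 + 6, so 5^90 ≡ 6.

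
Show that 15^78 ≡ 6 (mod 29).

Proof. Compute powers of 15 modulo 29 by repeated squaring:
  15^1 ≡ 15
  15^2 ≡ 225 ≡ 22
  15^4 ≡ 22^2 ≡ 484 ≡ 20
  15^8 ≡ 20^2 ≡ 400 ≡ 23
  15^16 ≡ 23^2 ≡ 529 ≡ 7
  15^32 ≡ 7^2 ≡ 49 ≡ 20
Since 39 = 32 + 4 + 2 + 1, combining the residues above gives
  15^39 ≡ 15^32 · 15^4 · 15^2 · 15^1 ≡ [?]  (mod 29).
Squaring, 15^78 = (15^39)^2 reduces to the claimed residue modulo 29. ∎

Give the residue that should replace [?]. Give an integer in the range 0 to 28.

Multiply the listed residues: 20 · 20 · 22 · 15 = 400 → 8800 → 132000.
Reducing modulo 29: 132000 = 4551·29 + 21, so 15^39 ≡ 21.

21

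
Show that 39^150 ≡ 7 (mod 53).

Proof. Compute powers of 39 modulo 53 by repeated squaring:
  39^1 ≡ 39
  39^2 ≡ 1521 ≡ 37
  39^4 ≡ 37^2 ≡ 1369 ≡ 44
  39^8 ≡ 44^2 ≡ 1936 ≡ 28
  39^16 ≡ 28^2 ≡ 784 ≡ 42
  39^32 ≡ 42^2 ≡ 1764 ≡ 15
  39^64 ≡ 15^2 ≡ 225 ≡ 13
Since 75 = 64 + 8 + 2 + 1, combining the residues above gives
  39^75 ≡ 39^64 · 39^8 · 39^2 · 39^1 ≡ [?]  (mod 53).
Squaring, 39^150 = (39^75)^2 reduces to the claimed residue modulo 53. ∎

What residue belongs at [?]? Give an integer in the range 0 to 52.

Multiply the listed residues: 13 · 28 · 37 · 39 = 364 → 13468 → 525252.
Reducing modulo 53: 525252 = 9910·53 + 22, so 39^75 ≡ 22.

22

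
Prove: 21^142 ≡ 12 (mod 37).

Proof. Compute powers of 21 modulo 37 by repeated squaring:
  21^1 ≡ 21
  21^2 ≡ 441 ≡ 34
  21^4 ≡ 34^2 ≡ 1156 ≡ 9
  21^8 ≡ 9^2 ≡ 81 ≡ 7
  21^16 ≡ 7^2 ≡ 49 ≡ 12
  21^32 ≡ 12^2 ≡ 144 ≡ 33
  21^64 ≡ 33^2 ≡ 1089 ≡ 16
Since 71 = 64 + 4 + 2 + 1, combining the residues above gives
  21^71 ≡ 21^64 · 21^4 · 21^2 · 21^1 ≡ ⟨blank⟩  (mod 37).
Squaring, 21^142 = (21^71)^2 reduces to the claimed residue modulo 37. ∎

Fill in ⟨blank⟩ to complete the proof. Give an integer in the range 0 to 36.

30

Multiply the listed residues: 16 · 9 · 34 · 21 = 144 → 4896 → 102816.
Reducing modulo 37: 102816 = 2778·37 + 30, so 21^71 ≡ 30.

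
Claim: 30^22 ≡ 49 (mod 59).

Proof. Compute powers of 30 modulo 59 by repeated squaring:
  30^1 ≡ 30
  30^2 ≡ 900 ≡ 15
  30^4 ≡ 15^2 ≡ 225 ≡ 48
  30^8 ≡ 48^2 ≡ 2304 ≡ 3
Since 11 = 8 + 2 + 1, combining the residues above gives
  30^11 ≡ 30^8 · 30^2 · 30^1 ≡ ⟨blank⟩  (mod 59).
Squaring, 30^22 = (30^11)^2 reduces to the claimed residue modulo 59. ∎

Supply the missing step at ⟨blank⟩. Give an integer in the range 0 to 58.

Multiply the listed residues: 3 · 15 · 30 = 45 → 1350.
Reducing modulo 59: 1350 = 22·59 + 52, so 30^11 ≡ 52.

52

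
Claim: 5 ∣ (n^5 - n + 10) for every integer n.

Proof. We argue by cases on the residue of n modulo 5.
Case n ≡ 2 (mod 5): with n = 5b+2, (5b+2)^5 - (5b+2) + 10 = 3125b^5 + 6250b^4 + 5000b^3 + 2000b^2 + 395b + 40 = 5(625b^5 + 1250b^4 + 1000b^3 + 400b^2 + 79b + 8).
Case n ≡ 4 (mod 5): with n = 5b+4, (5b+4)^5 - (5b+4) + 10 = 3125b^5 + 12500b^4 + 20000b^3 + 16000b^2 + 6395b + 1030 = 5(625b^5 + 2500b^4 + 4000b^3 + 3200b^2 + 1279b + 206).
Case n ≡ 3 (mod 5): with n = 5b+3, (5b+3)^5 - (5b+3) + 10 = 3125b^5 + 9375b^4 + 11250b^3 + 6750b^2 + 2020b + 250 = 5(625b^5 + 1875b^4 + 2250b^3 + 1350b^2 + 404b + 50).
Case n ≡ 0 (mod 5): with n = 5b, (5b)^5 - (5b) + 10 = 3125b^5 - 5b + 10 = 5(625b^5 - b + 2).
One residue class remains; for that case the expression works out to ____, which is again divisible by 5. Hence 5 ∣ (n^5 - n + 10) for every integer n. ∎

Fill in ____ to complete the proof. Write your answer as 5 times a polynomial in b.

5(625b^5 + 625b^4 + 250b^3 + 50b^2 + 4b + 2)

The residues treated are {2, 4, 3, 0}, so the missing case is n ≡ 1 (mod 5); write n = 5b+1.
Then (5b+1)^5 - (5b+1) + 10 = 3125b^5 + 3125b^4 + 1250b^3 + 250b^2 + 20b + 10 = 5(625b^5 + 625b^4 + 250b^3 + 50b^2 + 4b + 2).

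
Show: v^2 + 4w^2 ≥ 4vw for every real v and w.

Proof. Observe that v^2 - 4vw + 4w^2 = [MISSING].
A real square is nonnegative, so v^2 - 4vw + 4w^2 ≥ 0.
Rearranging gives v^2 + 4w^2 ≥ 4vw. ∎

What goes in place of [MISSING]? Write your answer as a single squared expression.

v^2 - 4vw + 4w^2 is a perfect-square trinomial: the outer terms are (v)^2 and (2w)^2, and the cross term is -2·v·2w.
So v^2 - 4vw + 4w^2 = (v - 2w)^2 ≥ 0.

(v - 2w)^2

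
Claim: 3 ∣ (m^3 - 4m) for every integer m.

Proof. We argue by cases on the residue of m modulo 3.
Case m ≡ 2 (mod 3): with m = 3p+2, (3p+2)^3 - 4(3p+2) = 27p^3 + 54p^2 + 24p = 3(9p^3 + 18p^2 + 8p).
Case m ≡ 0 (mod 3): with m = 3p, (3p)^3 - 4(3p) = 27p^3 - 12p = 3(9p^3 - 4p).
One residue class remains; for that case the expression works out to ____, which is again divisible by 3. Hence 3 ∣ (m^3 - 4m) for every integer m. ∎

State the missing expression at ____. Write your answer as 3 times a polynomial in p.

3(9p^3 + 9p^2 - p - 1)

The residues treated are {2, 0}, so the missing case is m ≡ 1 (mod 3); write m = 3p+1.
Then (3p+1)^3 - 4(3p+1) = 27p^3 + 27p^2 - 3p - 3 = 3(9p^3 + 9p^2 - p - 1).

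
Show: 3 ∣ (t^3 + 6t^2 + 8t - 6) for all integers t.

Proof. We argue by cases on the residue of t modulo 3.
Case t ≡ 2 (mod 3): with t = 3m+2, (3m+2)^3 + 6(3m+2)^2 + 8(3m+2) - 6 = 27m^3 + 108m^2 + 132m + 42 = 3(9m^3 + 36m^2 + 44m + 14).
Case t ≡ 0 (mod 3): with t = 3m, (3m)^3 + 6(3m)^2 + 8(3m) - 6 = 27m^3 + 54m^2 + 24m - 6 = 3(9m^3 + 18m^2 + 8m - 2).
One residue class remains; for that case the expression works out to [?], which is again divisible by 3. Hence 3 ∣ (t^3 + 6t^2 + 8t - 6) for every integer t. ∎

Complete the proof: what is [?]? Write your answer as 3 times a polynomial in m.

3(9m^3 + 27m^2 + 23m + 3)

The residues treated are {2, 0}, so the missing case is t ≡ 1 (mod 3); write t = 3m+1.
Then (3m+1)^3 + 6(3m+1)^2 + 8(3m+1) - 6 = 27m^3 + 81m^2 + 69m + 9 = 3(9m^3 + 27m^2 + 23m + 3).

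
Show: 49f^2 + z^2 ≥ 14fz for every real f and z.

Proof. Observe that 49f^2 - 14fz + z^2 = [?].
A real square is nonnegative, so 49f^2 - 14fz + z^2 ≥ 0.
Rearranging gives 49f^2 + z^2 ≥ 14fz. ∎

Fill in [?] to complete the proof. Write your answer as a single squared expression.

(7f - z)^2

49f^2 - 14fz + z^2 is a perfect-square trinomial: the outer terms are (7f)^2 and (z)^2, and the cross term is -2·7f·z.
So 49f^2 - 14fz + z^2 = (7f - z)^2 ≥ 0.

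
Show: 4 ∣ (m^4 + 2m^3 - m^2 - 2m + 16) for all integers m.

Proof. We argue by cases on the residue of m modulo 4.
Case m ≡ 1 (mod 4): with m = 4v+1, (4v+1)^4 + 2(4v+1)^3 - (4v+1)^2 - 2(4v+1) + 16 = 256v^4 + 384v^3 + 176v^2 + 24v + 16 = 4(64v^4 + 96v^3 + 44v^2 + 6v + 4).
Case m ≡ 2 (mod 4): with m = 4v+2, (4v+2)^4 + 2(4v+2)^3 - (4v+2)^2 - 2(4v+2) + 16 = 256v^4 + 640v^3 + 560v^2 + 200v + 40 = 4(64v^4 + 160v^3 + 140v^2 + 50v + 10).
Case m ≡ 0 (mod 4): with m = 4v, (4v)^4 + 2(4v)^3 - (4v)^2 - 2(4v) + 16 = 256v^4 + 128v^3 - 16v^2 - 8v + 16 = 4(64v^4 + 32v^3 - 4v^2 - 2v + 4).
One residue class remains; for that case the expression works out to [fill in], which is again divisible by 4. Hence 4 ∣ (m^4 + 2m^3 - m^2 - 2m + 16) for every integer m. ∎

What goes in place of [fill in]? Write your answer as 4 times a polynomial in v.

4(64v^4 + 224v^3 + 284v^2 + 154v + 34)

Only m ≡ 3 (mod 4) is unaccounted for. Put m = 4v+3:
(4v+3)^4 + 2(4v+3)^3 - (4v+3)^2 - 2(4v+3) + 16 expands to 256v^4 + 896v^3 + 1136v^2 + 616v + 136,
and factoring out 4 leaves 4(64v^4 + 224v^3 + 284v^2 + 154v + 34).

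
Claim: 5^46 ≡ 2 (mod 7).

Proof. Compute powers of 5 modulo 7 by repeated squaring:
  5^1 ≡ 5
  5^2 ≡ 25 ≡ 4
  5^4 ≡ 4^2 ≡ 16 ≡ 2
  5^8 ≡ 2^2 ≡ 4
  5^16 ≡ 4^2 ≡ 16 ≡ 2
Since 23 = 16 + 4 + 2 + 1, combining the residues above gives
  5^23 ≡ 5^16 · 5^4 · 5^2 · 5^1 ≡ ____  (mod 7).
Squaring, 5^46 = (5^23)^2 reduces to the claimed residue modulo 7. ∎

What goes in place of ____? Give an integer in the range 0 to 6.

5^16 · 5^4 · 5^2 · 5^1 ≡ 2 · 2 · 4 · 5 = 80.
80 mod 7 = 3, so 5^23 ≡ 3 (mod 7).

3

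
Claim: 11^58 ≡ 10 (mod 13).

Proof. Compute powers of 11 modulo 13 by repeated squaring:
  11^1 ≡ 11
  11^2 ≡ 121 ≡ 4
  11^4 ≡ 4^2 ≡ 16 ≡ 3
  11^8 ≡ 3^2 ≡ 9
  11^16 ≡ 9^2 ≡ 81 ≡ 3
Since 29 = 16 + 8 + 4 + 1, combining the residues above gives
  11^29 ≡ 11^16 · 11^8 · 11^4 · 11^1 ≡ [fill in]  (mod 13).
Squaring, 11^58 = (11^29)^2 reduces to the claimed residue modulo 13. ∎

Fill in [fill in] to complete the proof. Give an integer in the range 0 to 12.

11^16 · 11^8 · 11^4 · 11^1 ≡ 3 · 9 · 3 · 11 = 891.
891 mod 13 = 7, so 11^29 ≡ 7 (mod 13).

7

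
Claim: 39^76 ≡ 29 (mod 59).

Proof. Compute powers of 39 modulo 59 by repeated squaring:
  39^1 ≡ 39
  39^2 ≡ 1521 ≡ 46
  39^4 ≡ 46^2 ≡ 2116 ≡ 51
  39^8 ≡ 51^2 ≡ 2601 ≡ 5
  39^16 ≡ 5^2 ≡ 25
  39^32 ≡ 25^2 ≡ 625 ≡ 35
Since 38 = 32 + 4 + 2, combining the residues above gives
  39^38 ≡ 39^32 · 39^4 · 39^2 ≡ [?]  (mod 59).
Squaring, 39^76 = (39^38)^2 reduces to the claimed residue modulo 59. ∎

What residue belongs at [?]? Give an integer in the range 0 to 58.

Multiply the listed residues: 35 · 51 · 46 = 1785 → 82110.
Reducing modulo 59: 82110 = 1391·59 + 41, so 39^38 ≡ 41.

41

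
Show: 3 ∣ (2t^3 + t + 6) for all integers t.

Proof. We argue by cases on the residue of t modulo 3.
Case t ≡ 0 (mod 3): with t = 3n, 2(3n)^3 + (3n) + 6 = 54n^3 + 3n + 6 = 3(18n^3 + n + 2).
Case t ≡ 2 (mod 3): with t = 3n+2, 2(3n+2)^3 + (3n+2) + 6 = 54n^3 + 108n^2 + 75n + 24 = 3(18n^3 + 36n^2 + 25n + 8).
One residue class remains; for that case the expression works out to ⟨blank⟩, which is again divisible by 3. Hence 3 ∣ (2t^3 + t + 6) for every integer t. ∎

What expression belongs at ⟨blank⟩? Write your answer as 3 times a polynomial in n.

The residues treated are {0, 2}, so the missing case is t ≡ 1 (mod 3); write t = 3n+1.
Then 2(3n+1)^3 + (3n+1) + 6 = 54n^3 + 54n^2 + 21n + 9 = 3(18n^3 + 18n^2 + 7n + 3).

3(18n^3 + 18n^2 + 7n + 3)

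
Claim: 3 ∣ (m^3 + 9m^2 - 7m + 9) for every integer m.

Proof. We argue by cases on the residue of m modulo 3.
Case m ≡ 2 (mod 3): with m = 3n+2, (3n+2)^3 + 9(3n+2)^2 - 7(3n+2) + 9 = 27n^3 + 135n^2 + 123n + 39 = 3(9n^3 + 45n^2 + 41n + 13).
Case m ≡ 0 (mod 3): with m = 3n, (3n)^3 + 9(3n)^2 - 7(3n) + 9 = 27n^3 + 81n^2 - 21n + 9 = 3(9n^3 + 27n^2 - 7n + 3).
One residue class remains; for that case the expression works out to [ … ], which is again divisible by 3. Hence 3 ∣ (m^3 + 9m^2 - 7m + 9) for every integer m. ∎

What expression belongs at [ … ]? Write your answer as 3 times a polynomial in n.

3(9n^3 + 36n^2 + 14n + 4)

The residues treated are {2, 0}, so the missing case is m ≡ 1 (mod 3); write m = 3n+1.
Then (3n+1)^3 + 9(3n+1)^2 - 7(3n+1) + 9 = 27n^3 + 108n^2 + 42n + 12 = 3(9n^3 + 36n^2 + 14n + 4).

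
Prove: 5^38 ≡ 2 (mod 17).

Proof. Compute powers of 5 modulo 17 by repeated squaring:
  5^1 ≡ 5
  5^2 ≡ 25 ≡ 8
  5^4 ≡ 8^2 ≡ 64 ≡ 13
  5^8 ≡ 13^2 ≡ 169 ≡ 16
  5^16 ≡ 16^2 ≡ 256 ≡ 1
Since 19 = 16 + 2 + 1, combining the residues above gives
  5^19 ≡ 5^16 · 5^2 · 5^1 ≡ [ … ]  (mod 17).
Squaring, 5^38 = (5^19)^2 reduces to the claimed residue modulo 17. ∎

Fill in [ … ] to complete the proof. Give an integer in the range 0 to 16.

Multiply the listed residues: 1 · 8 · 5 = 8 → 40.
Reducing modulo 17: 40 = 2·17 + 6, so 5^19 ≡ 6.

6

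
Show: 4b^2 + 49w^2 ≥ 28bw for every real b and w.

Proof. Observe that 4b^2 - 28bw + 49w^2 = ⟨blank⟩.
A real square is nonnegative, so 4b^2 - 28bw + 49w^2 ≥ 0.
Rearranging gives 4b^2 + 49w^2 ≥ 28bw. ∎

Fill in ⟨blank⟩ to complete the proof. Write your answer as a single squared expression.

The leading and trailing coefficients are 2^2 and 7^2, and 28 = 2·2·7, so the trinomial is (2b - 7w)^2.
Hence 4b^2 - 28bw + 49w^2 ≥ 0.

(2b - 7w)^2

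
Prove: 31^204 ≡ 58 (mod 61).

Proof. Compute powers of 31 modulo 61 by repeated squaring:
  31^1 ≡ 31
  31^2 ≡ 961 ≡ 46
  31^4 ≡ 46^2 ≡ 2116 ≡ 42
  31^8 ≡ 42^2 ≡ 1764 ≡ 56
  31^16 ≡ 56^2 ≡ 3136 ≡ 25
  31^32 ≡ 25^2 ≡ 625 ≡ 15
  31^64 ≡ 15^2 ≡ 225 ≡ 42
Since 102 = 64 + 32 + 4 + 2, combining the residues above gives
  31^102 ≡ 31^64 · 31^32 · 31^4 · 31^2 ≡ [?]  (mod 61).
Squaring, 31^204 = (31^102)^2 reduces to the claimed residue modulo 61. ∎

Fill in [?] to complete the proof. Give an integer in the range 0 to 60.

31^64 · 31^32 · 31^4 · 31^2 ≡ 42 · 15 · 42 · 46 = 1217160.
1217160 mod 61 = 27, so 31^102 ≡ 27 (mod 61).

27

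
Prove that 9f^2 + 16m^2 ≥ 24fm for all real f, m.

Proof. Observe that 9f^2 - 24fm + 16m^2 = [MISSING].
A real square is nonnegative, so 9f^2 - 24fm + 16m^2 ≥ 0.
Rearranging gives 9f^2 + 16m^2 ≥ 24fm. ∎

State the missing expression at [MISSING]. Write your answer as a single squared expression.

9f^2 - 24fm + 16m^2 is a perfect-square trinomial: the outer terms are (3f)^2 and (4m)^2, and the cross term is -2·3f·4m.
So 9f^2 - 24fm + 16m^2 = (3f - 4m)^2 ≥ 0.

(3f - 4m)^2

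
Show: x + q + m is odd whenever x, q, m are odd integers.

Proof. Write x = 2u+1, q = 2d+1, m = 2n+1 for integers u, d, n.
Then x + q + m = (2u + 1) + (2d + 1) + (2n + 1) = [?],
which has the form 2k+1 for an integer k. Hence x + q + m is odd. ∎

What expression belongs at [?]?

2(d + n + u + 1) + 1

(2u + 1) + (2d + 1) + (2n + 1) = 2d + 2n + 2u + 3
= 2(d + n + u + 1) + 1.
Since d + n + u + 1 is an integer, the sum is of the form 2k+1 for an integer k.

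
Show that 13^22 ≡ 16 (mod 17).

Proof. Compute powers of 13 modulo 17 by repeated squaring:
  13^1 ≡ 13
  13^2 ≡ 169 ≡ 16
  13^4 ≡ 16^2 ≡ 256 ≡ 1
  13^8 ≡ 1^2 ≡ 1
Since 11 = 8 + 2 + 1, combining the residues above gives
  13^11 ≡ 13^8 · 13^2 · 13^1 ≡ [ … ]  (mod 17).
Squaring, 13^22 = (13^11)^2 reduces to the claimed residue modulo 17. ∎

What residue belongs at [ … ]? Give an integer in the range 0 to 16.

4

13^8 · 13^2 · 13^1 ≡ 1 · 16 · 13 = 208.
208 mod 17 = 4, so 13^11 ≡ 4 (mod 17).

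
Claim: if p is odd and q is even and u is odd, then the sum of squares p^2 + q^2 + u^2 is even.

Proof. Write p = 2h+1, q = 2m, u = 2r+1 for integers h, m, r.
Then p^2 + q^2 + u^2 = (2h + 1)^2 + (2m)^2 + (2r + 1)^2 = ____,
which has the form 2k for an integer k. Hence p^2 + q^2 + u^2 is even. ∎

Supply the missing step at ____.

(2h + 1)^2 + (2m)^2 + (2r + 1)^2 = 4h^2 + 4h + 4m^2 + 4r^2 + 4r + 2
= 2(2h^2 + 2h + 2m^2 + 2r^2 + 2r + 1).
Since 2h^2 + 2h + 2m^2 + 2r^2 + 2r + 1 is an integer, the sum of squares is of the form 2k for an integer k.

2(2h^2 + 2h + 2m^2 + 2r^2 + 2r + 1)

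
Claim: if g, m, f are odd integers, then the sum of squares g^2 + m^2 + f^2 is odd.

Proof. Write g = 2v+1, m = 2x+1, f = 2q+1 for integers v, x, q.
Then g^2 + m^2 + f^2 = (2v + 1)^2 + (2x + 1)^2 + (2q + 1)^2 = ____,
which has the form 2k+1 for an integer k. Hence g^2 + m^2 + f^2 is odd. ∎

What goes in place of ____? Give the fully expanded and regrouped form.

2(2q^2 + 2q + 2v^2 + 2v + 2x^2 + 2x + 1) + 1

(2v + 1)^2 + (2x + 1)^2 + (2q + 1)^2 = 4q^2 + 4q + 4v^2 + 4v + 4x^2 + 4x + 3
= 2(2q^2 + 2q + 2v^2 + 2v + 2x^2 + 2x + 1) + 1.
Since 2q^2 + 2q + 2v^2 + 2v + 2x^2 + 2x + 1 is an integer, the sum of squares is of the form 2k+1 for an integer k.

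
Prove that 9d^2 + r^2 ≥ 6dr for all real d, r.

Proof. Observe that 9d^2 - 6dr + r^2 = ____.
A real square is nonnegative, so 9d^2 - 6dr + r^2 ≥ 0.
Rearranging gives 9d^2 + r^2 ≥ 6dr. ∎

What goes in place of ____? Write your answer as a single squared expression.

(3d - r)^2

The leading and trailing coefficients are 3^2 and 1^2, and 6 = 2·3·1, so the trinomial is (3d - r)^2.
Hence 9d^2 - 6dr + r^2 ≥ 0.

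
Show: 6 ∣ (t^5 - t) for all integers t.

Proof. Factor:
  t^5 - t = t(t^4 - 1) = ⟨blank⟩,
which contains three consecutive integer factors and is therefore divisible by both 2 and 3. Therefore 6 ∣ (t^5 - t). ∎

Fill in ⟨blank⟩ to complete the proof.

(t - 1)t(t + 1)(t^2 + 1)

t^4 - 1 = (t^2 - 1)(t^2 + 1), and t^2 - 1 = (t-1)(t+1).
So t(t^4 - 1) = (t - 1)t(t + 1)(t^2 + 1).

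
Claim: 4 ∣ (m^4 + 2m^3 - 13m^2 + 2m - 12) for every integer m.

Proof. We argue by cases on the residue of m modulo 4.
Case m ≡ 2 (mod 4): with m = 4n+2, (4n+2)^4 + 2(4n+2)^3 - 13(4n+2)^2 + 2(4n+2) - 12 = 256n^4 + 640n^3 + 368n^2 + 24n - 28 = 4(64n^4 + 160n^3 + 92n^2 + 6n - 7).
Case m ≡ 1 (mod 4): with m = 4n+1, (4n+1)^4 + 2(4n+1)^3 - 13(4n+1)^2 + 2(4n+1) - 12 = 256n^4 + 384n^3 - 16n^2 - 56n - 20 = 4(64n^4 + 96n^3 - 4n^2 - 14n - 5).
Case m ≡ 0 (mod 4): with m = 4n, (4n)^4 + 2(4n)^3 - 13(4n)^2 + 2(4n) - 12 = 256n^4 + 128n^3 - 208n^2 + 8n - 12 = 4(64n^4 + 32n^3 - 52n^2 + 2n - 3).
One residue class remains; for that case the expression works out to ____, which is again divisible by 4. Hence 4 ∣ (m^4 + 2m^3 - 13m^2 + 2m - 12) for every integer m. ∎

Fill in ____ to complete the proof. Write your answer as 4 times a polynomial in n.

4(64n^4 + 224n^3 + 236n^2 + 86n + 3)

Only m ≡ 3 (mod 4) is unaccounted for. Put m = 4n+3:
(4n+3)^4 + 2(4n+3)^3 - 13(4n+3)^2 + 2(4n+3) - 12 expands to 256n^4 + 896n^3 + 944n^2 + 344n + 12,
and factoring out 4 leaves 4(64n^4 + 224n^3 + 236n^2 + 86n + 3).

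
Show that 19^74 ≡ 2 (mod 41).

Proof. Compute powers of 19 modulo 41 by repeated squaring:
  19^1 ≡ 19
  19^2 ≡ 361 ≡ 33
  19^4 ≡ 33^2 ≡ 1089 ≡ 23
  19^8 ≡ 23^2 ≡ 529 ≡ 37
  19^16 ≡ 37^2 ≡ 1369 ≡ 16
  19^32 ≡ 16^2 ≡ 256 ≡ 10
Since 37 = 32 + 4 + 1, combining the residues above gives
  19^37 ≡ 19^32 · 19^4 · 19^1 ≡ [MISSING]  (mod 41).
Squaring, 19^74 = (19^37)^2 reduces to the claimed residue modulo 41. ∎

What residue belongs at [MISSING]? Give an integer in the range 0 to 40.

19^32 · 19^4 · 19^1 ≡ 10 · 23 · 19 = 4370.
4370 mod 41 = 24, so 19^37 ≡ 24 (mod 41).

24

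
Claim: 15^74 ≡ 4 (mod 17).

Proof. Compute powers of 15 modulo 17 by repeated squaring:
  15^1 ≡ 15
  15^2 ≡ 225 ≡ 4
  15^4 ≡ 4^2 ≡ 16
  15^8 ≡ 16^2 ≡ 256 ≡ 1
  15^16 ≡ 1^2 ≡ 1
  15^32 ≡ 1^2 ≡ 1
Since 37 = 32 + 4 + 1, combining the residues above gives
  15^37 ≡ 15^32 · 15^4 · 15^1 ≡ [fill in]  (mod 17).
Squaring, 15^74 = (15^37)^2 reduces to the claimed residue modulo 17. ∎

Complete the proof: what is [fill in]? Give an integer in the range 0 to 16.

Multiply the listed residues: 1 · 16 · 15 = 16 → 240.
Reducing modulo 17: 240 = 14·17 + 2, so 15^37 ≡ 2.

2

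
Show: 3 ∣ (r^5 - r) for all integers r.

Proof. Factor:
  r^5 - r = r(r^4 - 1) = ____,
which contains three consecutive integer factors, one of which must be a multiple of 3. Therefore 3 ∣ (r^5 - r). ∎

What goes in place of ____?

(r - 1)r(r + 1)(r^2 + 1)

r^4 - 1 = (r^2 - 1)(r^2 + 1), and r^2 - 1 = (r-1)(r+1).
So r(r^4 - 1) = (r - 1)r(r + 1)(r^2 + 1).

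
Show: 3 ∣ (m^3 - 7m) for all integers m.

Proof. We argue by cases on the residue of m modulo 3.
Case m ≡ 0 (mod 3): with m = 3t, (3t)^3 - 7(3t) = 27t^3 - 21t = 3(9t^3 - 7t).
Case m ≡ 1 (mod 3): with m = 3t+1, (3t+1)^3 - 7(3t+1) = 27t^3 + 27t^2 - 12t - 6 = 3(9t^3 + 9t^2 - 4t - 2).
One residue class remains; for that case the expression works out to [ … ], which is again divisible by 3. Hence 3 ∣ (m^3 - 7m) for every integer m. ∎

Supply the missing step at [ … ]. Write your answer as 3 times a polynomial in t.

3(9t^3 + 18t^2 + 5t - 2)

The residues treated are {0, 1}, so the missing case is m ≡ 2 (mod 3); write m = 3t+2.
Then (3t+2)^3 - 7(3t+2) = 27t^3 + 54t^2 + 15t - 6 = 3(9t^3 + 18t^2 + 5t - 2).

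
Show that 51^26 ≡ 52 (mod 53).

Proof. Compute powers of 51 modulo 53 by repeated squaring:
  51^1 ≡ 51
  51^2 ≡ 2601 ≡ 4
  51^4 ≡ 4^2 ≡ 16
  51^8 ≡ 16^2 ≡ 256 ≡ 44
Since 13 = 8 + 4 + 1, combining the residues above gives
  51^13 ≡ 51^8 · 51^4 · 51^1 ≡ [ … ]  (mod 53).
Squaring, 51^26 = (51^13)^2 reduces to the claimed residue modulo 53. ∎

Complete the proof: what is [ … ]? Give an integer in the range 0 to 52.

23

Multiply the listed residues: 44 · 16 · 51 = 704 → 35904.
Reducing modulo 53: 35904 = 677·53 + 23, so 51^13 ≡ 23.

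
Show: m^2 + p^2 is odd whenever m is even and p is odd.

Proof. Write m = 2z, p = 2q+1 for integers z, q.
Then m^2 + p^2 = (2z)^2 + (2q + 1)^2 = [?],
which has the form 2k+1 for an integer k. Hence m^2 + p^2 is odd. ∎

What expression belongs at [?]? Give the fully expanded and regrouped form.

Expanding: (2z)^2 + (2q + 1)^2 = 4q^2 + 4q + 4z^2 + 1.
Every term except the constant is even, so this is 2(2q^2 + 2q + 2z^2) + 1,
and 2q^2 + 2q + 2z^2 ∈ ℤ gives the required form.

2(2q^2 + 2q + 2z^2) + 1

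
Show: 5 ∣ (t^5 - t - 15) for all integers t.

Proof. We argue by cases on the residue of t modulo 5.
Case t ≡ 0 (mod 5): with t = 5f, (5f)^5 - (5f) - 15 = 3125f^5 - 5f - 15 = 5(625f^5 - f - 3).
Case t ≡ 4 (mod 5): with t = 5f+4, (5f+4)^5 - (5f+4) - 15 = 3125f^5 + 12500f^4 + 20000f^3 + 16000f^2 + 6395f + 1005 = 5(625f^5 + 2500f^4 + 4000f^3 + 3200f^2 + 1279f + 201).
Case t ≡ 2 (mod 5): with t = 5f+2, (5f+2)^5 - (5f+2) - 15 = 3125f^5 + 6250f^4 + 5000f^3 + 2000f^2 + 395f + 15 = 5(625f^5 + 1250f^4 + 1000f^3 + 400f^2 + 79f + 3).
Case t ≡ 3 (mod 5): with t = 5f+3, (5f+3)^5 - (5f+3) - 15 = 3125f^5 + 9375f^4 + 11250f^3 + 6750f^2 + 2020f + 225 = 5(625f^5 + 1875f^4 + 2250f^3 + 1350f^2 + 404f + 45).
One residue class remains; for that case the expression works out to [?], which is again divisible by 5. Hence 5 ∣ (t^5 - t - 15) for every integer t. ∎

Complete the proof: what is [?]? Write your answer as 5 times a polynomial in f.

5(625f^5 + 625f^4 + 250f^3 + 50f^2 + 4f - 3)

Only t ≡ 1 (mod 5) is unaccounted for. Put t = 5f+1:
(5f+1)^5 - (5f+1) - 15 expands to 3125f^5 + 3125f^4 + 1250f^3 + 250f^2 + 20f - 15,
and factoring out 5 leaves 5(625f^5 + 625f^4 + 250f^3 + 50f^2 + 4f - 3).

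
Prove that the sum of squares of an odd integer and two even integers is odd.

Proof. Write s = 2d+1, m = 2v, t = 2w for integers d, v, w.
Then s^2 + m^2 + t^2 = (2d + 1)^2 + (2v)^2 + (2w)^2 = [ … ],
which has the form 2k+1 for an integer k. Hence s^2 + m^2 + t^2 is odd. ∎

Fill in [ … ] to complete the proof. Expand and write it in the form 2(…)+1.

(2d + 1)^2 + (2v)^2 + (2w)^2 = 4d^2 + 4d + 4v^2 + 4w^2 + 1
= 2(2d^2 + 2d + 2v^2 + 2w^2) + 1.
Since 2d^2 + 2d + 2v^2 + 2w^2 is an integer, the sum of squares is of the form 2k+1 for an integer k.

2(2d^2 + 2d + 2v^2 + 2w^2) + 1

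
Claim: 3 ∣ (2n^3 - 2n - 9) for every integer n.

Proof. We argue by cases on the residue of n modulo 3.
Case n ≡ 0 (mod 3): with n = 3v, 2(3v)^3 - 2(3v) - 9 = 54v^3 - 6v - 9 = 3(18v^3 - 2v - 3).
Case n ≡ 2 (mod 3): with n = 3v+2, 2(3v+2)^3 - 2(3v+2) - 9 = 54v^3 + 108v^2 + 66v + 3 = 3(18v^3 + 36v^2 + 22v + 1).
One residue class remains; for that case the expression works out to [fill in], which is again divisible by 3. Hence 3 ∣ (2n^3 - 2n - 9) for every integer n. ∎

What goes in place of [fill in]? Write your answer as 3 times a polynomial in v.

Only n ≡ 1 (mod 3) is unaccounted for. Put n = 3v+1:
2(3v+1)^3 - 2(3v+1) - 9 expands to 54v^3 + 54v^2 + 12v - 9,
and factoring out 3 leaves 3(18v^3 + 18v^2 + 4v - 3).

3(18v^3 + 18v^2 + 4v - 3)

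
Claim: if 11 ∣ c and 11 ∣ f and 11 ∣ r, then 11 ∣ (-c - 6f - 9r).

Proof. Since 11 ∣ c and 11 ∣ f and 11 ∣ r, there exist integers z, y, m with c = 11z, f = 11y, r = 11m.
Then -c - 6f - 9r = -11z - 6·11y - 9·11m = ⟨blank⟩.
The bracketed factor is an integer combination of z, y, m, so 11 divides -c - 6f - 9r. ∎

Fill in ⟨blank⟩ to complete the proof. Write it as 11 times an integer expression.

11(-9m - 6y - z)

Pull the common 11 out of every term: -11z - 6·11y - 9·11m = 11(-9m - 6y - z).
-9m - 6y - z is an integer, which exhibits the divisibility.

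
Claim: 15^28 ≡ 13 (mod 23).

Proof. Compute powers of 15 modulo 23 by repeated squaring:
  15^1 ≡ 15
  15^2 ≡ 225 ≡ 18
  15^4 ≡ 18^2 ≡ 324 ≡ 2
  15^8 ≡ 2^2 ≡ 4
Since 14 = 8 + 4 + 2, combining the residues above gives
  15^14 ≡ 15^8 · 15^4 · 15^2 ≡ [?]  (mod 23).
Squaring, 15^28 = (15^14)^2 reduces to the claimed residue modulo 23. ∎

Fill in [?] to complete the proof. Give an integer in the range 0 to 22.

Multiply the listed residues: 4 · 2 · 18 = 8 → 144.
Reducing modulo 23: 144 = 6·23 + 6, so 15^14 ≡ 6.

6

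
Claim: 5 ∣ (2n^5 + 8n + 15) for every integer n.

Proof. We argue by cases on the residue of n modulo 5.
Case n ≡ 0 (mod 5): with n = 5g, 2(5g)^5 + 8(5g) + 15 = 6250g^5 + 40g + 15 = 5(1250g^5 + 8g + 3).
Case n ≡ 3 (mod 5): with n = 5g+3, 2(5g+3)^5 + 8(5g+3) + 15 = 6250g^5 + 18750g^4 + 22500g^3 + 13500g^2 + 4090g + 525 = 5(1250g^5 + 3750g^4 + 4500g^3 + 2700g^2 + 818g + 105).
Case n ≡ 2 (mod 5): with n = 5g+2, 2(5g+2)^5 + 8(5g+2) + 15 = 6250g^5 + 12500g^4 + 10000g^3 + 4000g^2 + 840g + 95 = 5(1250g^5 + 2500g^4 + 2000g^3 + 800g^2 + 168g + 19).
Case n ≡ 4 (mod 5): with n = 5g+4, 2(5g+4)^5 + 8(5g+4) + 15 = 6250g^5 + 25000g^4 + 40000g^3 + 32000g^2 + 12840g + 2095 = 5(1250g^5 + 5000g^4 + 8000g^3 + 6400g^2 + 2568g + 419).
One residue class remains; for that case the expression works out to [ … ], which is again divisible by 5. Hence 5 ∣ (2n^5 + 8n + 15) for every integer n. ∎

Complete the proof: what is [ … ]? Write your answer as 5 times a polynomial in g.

The residues treated are {0, 3, 2, 4}, so the missing case is n ≡ 1 (mod 5); write n = 5g+1.
Then 2(5g+1)^5 + 8(5g+1) + 15 = 6250g^5 + 6250g^4 + 2500g^3 + 500g^2 + 90g + 25 = 5(1250g^5 + 1250g^4 + 500g^3 + 100g^2 + 18g + 5).

5(1250g^5 + 1250g^4 + 500g^3 + 100g^2 + 18g + 5)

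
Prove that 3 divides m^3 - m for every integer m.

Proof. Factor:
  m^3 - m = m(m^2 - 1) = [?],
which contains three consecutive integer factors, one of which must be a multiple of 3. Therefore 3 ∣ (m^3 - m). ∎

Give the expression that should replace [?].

(m - 1)m(m + 1)

m(m^2 - 1) = m(m - 1)(m + 1) = (m - 1)m(m + 1).
These three factors are consecutive integers, so their product is divisible by 3.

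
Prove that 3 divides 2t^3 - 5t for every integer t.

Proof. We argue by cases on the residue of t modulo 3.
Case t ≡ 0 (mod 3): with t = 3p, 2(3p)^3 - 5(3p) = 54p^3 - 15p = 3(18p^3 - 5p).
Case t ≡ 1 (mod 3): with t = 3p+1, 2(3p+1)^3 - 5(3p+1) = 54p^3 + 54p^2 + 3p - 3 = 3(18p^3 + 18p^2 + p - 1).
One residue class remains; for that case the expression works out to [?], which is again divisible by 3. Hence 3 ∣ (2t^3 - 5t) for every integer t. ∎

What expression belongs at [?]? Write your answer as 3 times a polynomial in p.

The residues treated are {0, 1}, so the missing case is t ≡ 2 (mod 3); write t = 3p+2.
Then 2(3p+2)^3 - 5(3p+2) = 54p^3 + 108p^2 + 57p + 6 = 3(18p^3 + 36p^2 + 19p + 2).

3(18p^3 + 36p^2 + 19p + 2)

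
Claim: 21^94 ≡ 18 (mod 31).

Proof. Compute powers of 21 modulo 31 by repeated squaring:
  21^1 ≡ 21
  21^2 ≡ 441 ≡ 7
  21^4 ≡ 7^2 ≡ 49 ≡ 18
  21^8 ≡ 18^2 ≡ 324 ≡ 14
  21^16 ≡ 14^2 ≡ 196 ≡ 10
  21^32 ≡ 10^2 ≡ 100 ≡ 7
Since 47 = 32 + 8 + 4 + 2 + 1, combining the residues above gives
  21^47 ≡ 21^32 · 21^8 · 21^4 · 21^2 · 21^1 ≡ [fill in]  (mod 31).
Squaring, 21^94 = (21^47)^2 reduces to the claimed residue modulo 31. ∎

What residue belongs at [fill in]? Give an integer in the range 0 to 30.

21^32 · 21^8 · 21^4 · 21^2 · 21^1 ≡ 7 · 14 · 18 · 7 · 21 = 259308.
259308 mod 31 = 24, so 21^47 ≡ 24 (mod 31).

24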